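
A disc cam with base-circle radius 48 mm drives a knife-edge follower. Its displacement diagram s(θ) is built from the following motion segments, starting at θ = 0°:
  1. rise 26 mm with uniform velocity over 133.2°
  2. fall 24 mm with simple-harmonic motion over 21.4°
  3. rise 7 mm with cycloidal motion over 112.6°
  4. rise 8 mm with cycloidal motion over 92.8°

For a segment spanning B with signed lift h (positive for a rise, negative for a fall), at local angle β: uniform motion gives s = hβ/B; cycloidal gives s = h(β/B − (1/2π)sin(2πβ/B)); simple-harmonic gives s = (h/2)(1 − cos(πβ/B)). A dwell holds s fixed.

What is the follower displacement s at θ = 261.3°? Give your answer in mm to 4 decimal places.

seg 1 [0°–133.2°] uniform, h=26: full span → s += 26 → s = 26.0000
seg 2 [133.2°–154.6°] simple-harmonic, h=-24: full span → s += -24 → s = 2.0000
seg 3 [154.6°–267.2°] cycloidal, h=7: θ=261.3° here. β=106.7, B=112.6. 7·(0.9476 − sin(2π·0.9476)/(2π)) = 6.9934 → s = 8.9934

8.9934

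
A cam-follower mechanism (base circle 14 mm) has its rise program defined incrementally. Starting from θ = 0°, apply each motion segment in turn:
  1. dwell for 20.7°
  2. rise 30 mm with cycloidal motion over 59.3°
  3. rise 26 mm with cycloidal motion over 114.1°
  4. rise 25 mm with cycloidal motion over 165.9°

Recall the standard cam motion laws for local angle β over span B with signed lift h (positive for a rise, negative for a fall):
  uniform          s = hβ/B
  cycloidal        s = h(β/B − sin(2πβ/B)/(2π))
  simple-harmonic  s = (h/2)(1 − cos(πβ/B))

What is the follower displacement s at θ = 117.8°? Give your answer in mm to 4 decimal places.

seg 1 [0°–20.7°] dwell: s stays 0.0000
seg 2 [20.7°–80°] cycloidal, h=30: full span → s += 30 → s = 30.0000
seg 3 [80°–194.1°] cycloidal, h=26: θ=117.8° here. β=37.8, B=114.1. 26·(0.3313 − sin(2π·0.3313)/(2π)) = 5.0036 → s = 35.0036

35.0036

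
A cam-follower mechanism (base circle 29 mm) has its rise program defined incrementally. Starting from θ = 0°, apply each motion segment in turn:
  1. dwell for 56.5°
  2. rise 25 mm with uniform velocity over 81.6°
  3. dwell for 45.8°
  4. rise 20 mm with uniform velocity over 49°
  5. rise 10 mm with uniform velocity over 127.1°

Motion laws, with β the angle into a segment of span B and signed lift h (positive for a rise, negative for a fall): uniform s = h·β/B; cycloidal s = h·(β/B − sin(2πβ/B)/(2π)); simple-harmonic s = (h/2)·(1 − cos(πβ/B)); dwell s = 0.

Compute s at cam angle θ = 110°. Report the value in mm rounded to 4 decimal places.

seg 1 [0°–56.5°] dwell: s stays 0.0000
seg 2 [56.5°–138.1°] uniform, h=25: θ=110° here. β=53.5, B=81.6. 25·53.5/81.6 = 16.3909 → s = 16.3909

16.3909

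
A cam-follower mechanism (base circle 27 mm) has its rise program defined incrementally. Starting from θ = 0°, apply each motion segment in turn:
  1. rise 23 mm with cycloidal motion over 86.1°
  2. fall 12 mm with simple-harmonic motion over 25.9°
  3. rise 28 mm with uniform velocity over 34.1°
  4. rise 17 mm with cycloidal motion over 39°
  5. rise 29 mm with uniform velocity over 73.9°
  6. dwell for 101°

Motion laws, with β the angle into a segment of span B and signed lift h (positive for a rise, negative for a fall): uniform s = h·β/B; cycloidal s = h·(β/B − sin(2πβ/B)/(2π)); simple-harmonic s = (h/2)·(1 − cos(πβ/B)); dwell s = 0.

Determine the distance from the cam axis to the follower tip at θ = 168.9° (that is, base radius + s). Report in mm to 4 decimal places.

seg 1 [0°–86.1°] cycloidal, h=23: full span → s += 23 → s = 23.0000
seg 2 [86.1°–112°] simple-harmonic, h=-12: full span → s += -12 → s = 11.0000
seg 3 [112°–146.1°] uniform, h=28: full span → s += 28 → s = 39.0000
seg 4 [146.1°–185.1°] cycloidal, h=17: θ=168.9° here. β=22.8, B=39. 17·(0.5846 − sin(2π·0.5846)/(2π)) = 11.3101 → s = 50.3101
radial distance = base radius + s = 27 + 50.3101 = 77.3101

77.3101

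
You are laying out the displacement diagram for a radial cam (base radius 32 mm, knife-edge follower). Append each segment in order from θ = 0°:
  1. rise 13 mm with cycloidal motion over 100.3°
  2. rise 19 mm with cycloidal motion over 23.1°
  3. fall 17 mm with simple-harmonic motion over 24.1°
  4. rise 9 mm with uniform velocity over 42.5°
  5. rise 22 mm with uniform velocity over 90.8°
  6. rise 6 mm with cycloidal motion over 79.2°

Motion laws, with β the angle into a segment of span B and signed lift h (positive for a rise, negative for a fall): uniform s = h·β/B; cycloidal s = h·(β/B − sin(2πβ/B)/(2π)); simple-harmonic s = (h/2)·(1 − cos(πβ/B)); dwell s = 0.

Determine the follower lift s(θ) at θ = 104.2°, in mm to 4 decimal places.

seg 1 [0°–100.3°] cycloidal, h=13: full span → s += 13 → s = 13.0000
seg 2 [100.3°–123.4°] cycloidal, h=19: θ=104.2° here. β=3.9, B=23.1. 19·(0.1688 − sin(2π·0.1688)/(2π)) = 0.5687 → s = 13.5687

13.5687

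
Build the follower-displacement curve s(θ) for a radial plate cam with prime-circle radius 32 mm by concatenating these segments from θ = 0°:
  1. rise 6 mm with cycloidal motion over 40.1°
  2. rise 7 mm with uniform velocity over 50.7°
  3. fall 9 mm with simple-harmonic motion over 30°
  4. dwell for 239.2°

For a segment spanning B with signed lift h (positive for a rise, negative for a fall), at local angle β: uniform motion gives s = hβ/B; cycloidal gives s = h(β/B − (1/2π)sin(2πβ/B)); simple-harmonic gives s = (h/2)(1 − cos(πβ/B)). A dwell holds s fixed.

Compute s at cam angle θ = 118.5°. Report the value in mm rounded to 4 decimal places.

seg 1 [0°–40.1°] cycloidal, h=6: full span → s += 6 → s = 6.0000
seg 2 [40.1°–90.8°] uniform, h=7: full span → s += 7 → s = 13.0000
seg 3 [90.8°–120.8°] simple-harmonic, h=-9: θ=118.5° here. β=27.7, B=30. -9/2·(1 − cos(π·0.9233)) = -8.8701 → s = 4.1299

4.1299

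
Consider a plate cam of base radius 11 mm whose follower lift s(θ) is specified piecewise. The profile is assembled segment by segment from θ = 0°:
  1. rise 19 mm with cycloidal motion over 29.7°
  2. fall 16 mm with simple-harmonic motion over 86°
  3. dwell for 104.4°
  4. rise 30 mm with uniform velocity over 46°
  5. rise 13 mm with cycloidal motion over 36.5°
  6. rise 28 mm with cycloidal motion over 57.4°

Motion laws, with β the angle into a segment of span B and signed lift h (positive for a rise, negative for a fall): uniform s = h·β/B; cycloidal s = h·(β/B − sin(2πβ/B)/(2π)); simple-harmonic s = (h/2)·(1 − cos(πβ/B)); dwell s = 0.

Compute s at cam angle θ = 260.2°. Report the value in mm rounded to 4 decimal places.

seg 1 [0°–29.7°] cycloidal, h=19: full span → s += 19 → s = 19.0000
seg 2 [29.7°–115.7°] simple-harmonic, h=-16: full span → s += -16 → s = 3.0000
seg 3 [115.7°–220.1°] dwell: s stays 3.0000
seg 4 [220.1°–266.1°] uniform, h=30: θ=260.2° here. β=40.1, B=46. 30·40.1/46 = 26.1522 → s = 29.1522

29.1522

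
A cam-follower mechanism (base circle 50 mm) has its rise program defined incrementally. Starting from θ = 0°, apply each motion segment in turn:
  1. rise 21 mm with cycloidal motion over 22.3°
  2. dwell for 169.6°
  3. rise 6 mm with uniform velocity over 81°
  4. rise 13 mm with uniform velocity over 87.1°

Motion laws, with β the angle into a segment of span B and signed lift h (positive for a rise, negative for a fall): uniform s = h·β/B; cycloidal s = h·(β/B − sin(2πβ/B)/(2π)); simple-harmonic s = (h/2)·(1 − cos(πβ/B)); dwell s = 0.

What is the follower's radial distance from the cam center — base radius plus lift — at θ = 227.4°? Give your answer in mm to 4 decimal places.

seg 1 [0°–22.3°] cycloidal, h=21: full span → s += 21 → s = 21.0000
seg 2 [22.3°–191.9°] dwell: s stays 21.0000
seg 3 [191.9°–272.9°] uniform, h=6: θ=227.4° here. β=35.5, B=81. 6·35.5/81 = 2.6296 → s = 23.6296
radial distance = base radius + s = 50 + 23.6296 = 73.6296

73.6296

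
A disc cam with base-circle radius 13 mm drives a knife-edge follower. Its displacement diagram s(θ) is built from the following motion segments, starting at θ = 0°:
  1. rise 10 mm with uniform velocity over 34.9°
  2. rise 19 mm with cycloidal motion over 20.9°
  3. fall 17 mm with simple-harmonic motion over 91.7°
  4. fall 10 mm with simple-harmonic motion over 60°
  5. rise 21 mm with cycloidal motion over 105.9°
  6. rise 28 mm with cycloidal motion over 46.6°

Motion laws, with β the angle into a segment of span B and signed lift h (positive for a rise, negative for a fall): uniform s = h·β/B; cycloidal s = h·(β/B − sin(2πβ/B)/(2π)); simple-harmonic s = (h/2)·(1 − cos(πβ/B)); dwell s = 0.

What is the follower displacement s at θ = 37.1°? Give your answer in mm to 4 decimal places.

seg 1 [0°–34.9°] uniform, h=10: full span → s += 10 → s = 10.0000
seg 2 [34.9°–55.8°] cycloidal, h=19: θ=37.1° here. β=2.2, B=20.9. 19·(0.1053 − sin(2π·0.1053)/(2π)) = 0.1427 → s = 10.1427

10.1427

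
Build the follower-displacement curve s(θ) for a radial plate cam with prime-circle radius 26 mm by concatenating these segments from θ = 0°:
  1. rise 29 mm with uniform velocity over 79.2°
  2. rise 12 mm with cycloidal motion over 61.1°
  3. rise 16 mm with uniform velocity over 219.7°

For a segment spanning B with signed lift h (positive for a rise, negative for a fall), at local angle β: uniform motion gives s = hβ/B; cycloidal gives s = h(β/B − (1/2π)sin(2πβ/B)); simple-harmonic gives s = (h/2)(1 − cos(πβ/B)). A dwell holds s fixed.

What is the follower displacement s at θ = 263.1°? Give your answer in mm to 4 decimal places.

seg 1 [0°–79.2°] uniform, h=29: full span → s += 29 → s = 29.0000
seg 2 [79.2°–140.3°] cycloidal, h=12: full span → s += 12 → s = 41.0000
seg 3 [140.3°–360°] uniform, h=16: θ=263.1° here. β=122.8, B=219.7. 16·122.8/219.7 = 8.9431 → s = 49.9431

49.9431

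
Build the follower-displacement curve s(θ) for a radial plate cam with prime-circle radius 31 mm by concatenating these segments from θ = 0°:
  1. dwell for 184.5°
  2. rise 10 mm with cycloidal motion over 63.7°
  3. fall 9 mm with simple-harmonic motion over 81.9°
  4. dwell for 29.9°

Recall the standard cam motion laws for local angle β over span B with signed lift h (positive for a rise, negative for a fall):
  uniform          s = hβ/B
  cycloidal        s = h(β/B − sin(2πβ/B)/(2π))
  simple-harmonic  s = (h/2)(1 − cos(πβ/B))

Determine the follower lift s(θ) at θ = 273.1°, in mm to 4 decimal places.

seg 1 [0°–184.5°] dwell: s stays 0.0000
seg 2 [184.5°–248.2°] cycloidal, h=10: full span → s += 10 → s = 10.0000
seg 3 [248.2°–330.1°] simple-harmonic, h=-9: θ=273.1° here. β=24.9, B=81.9. -9/2·(1 − cos(π·0.3040)) = -1.9013 → s = 8.0987

8.0987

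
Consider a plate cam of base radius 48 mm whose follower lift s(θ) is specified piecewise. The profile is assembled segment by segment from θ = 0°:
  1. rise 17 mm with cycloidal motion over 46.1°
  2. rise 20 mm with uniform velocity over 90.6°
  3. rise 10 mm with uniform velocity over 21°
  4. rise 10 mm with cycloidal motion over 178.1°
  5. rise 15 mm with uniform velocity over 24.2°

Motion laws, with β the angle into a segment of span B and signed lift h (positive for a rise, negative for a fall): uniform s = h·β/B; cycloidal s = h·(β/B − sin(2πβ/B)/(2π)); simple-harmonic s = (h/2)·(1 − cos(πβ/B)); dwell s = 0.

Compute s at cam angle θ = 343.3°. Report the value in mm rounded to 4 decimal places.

seg 1 [0°–46.1°] cycloidal, h=17: full span → s += 17 → s = 17.0000
seg 2 [46.1°–136.7°] uniform, h=20: full span → s += 20 → s = 37.0000
seg 3 [136.7°–157.7°] uniform, h=10: full span → s += 10 → s = 47.0000
seg 4 [157.7°–335.8°] cycloidal, h=10: full span → s += 10 → s = 57.0000
seg 5 [335.8°–360°] uniform, h=15: θ=343.3° here. β=7.5, B=24.2. 15·7.5/24.2 = 4.6488 → s = 61.6488

61.6488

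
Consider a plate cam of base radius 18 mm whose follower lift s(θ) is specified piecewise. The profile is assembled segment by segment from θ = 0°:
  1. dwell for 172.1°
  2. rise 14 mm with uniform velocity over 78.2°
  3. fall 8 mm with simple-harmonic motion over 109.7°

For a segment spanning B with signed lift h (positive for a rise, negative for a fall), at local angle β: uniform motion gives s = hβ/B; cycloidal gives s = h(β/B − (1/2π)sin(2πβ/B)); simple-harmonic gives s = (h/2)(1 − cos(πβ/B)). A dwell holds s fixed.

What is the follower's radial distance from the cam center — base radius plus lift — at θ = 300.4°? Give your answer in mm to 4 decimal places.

seg 1 [0°–172.1°] dwell: s stays 0.0000
seg 2 [172.1°–250.3°] uniform, h=14: full span → s += 14 → s = 14.0000
seg 3 [250.3°–360°] simple-harmonic, h=-8: θ=300.4° here. β=50.1, B=109.7. -8/2·(1 − cos(π·0.4567)) = -3.4576 → s = 10.5424
radial distance = base radius + s = 18 + 10.5424 = 28.5424

28.5424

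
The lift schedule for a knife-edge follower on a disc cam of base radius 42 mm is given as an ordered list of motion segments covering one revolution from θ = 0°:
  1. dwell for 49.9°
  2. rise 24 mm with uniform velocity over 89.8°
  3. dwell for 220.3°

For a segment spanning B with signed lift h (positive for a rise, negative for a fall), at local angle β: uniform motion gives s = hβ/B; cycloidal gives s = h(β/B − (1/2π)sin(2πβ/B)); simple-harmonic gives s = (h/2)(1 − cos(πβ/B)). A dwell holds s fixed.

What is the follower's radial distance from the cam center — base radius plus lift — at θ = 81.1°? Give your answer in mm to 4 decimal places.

seg 1 [0°–49.9°] dwell: s stays 0.0000
seg 2 [49.9°–139.7°] uniform, h=24: θ=81.1° here. β=31.2, B=89.8. 24·31.2/89.8 = 8.3385 → s = 8.3385
radial distance = base radius + s = 42 + 8.3385 = 50.3385

50.3385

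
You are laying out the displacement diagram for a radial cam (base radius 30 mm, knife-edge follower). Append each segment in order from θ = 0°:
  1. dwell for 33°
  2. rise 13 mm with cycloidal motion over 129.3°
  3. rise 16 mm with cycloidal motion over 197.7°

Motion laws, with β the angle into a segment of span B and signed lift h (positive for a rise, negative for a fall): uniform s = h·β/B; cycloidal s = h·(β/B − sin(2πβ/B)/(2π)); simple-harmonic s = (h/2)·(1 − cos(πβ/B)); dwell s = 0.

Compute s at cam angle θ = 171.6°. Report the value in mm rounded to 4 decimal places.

seg 1 [0°–33°] dwell: s stays 0.0000
seg 2 [33°–162.3°] cycloidal, h=13: full span → s += 13 → s = 13.0000
seg 3 [162.3°–360°] cycloidal, h=16: θ=171.6° here. β=9.3, B=197.7. 16·(0.0470 − sin(2π·0.0470)/(2π)) = 0.0109 → s = 13.0109

13.0109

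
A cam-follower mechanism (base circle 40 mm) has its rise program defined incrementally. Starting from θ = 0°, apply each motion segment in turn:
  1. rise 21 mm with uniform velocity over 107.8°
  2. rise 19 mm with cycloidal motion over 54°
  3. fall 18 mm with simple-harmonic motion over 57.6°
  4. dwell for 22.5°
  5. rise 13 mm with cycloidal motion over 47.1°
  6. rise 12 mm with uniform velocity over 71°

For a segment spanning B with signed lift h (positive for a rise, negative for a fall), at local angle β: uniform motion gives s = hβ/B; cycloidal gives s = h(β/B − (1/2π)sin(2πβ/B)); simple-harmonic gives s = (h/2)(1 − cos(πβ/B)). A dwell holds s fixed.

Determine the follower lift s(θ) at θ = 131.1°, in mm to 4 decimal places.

seg 1 [0°–107.8°] uniform, h=21: full span → s += 21 → s = 21.0000
seg 2 [107.8°–161.8°] cycloidal, h=19: θ=131.1° here. β=23.3, B=54. 19·(0.4315 − sin(2π·0.4315)/(2π)) = 6.9361 → s = 27.9361

27.9361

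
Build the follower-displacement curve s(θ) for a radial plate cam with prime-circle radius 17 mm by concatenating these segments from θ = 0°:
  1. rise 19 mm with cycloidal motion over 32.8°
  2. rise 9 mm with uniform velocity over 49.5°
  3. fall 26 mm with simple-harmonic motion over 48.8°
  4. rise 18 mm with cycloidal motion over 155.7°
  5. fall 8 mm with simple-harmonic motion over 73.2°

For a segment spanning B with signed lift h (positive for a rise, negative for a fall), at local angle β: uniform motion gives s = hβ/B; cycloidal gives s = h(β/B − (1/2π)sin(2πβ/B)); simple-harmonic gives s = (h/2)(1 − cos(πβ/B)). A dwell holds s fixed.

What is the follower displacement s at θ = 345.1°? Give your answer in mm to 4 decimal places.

seg 1 [0°–32.8°] cycloidal, h=19: full span → s += 19 → s = 19.0000
seg 2 [32.8°–82.3°] uniform, h=9: full span → s += 9 → s = 28.0000
seg 3 [82.3°–131.1°] simple-harmonic, h=-26: full span → s += -26 → s = 2.0000
seg 4 [131.1°–286.8°] cycloidal, h=18: full span → s += 18 → s = 20.0000
seg 5 [286.8°–360°] simple-harmonic, h=-8: θ=345.1° here. β=58.3, B=73.2. -8/2·(1 − cos(π·0.7964)) = -7.2096 → s = 12.7904

12.7904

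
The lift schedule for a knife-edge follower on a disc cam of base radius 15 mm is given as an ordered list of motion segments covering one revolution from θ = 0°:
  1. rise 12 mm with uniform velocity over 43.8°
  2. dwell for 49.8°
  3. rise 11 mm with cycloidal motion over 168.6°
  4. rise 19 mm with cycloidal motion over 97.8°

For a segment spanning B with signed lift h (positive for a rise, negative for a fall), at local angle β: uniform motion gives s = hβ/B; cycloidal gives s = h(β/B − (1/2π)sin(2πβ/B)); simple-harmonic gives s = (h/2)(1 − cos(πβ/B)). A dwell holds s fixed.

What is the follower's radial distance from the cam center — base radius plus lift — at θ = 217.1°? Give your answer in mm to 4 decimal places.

seg 1 [0°–43.8°] uniform, h=12: full span → s += 12 → s = 12.0000
seg 2 [43.8°–93.6°] dwell: s stays 12.0000
seg 3 [93.6°–262.2°] cycloidal, h=11: θ=217.1° here. β=123.5, B=168.6. 11·(0.7325 − sin(2π·0.7325)/(2π)) = 9.7977 → s = 21.7977
radial distance = base radius + s = 15 + 21.7977 = 36.7977

36.7977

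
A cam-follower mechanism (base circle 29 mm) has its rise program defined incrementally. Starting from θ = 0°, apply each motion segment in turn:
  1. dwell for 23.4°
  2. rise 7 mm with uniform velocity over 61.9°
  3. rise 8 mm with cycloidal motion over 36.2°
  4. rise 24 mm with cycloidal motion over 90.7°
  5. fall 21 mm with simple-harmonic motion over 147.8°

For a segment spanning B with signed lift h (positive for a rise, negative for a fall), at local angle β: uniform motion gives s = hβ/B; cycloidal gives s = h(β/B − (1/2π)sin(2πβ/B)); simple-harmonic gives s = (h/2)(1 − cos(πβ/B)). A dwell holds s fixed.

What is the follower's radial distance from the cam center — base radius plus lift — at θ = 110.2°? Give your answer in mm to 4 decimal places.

seg 1 [0°–23.4°] dwell: s stays 0.0000
seg 2 [23.4°–85.3°] uniform, h=7: full span → s += 7 → s = 7.0000
seg 3 [85.3°–121.5°] cycloidal, h=8: θ=110.2° here. β=24.9, B=36.2. 8·(0.6878 − sin(2π·0.6878)/(2π)) = 6.6801 → s = 13.6801
radial distance = base radius + s = 29 + 13.6801 = 42.6801

42.6801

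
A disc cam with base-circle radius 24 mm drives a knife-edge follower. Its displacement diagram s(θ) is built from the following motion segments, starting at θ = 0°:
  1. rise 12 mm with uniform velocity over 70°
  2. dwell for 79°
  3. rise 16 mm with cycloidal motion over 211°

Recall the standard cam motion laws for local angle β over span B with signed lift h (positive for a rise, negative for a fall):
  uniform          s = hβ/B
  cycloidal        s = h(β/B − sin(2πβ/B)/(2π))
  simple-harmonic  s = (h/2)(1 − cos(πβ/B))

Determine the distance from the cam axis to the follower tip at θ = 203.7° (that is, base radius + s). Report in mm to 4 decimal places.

seg 1 [0°–70°] uniform, h=12: full span → s += 12 → s = 12.0000
seg 2 [70°–149°] dwell: s stays 12.0000
seg 3 [149°–360°] cycloidal, h=16: θ=203.7° here. β=54.7, B=211. 16·(0.2592 − sin(2π·0.2592)/(2π)) = 1.6057 → s = 13.6057
radial distance = base radius + s = 24 + 13.6057 = 37.6057

37.6057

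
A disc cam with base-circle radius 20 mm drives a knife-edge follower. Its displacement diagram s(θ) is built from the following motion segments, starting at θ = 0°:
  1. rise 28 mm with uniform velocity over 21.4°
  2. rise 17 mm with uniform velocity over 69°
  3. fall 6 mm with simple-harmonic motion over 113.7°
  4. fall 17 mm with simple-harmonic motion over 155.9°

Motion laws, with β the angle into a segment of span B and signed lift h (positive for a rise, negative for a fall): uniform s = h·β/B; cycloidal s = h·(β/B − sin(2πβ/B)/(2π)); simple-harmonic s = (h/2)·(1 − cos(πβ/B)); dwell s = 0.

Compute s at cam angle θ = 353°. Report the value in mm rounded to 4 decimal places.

seg 1 [0°–21.4°] uniform, h=28: full span → s += 28 → s = 28.0000
seg 2 [21.4°–90.4°] uniform, h=17: full span → s += 17 → s = 45.0000
seg 3 [90.4°–204.1°] simple-harmonic, h=-6: full span → s += -6 → s = 39.0000
seg 4 [204.1°–360°] simple-harmonic, h=-17: θ=353° here. β=148.9, B=155.9. -17/2·(1 − cos(π·0.9551)) = -16.9156 → s = 22.0844

22.0844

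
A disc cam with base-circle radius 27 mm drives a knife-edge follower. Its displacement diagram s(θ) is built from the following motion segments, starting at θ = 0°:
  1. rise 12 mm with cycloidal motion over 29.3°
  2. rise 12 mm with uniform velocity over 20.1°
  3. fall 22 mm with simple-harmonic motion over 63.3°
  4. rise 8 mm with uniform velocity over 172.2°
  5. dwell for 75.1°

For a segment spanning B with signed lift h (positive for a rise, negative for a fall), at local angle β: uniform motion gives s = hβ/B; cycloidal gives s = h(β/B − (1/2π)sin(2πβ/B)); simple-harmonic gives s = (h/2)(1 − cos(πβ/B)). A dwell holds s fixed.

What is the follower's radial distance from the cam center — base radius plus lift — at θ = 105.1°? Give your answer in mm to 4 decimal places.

seg 1 [0°–29.3°] cycloidal, h=12: full span → s += 12 → s = 12.0000
seg 2 [29.3°–49.4°] uniform, h=12: full span → s += 12 → s = 24.0000
seg 3 [49.4°–112.7°] simple-harmonic, h=-22: θ=105.1° here. β=55.7, B=63.3. -22/2·(1 − cos(π·0.8799)) = -21.2267 → s = 2.7733
radial distance = base radius + s = 27 + 2.7733 = 29.7733

29.7733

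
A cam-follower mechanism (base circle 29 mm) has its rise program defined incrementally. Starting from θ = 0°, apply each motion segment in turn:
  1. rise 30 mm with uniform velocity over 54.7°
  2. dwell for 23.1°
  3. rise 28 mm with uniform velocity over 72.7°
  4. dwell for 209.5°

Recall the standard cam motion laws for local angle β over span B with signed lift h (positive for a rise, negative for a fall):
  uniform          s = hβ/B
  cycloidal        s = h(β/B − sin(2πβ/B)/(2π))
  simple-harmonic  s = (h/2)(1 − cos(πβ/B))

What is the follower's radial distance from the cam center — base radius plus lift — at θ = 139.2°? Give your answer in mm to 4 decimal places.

seg 1 [0°–54.7°] uniform, h=30: full span → s += 30 → s = 30.0000
seg 2 [54.7°–77.8°] dwell: s stays 30.0000
seg 3 [77.8°–150.5°] uniform, h=28: θ=139.2° here. β=61.4, B=72.7. 28·61.4/72.7 = 23.6479 → s = 53.6479
radial distance = base radius + s = 29 + 53.6479 = 82.6479

82.6479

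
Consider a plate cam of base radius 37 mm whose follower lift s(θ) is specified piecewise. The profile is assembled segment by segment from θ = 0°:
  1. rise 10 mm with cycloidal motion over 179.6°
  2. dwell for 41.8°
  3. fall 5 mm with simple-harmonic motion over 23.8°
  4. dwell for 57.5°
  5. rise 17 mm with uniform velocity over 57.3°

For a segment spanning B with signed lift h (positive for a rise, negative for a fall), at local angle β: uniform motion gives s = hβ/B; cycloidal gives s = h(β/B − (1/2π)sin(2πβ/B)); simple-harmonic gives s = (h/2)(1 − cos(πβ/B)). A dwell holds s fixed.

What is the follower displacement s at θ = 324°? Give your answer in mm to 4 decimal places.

seg 1 [0°–179.6°] cycloidal, h=10: full span → s += 10 → s = 10.0000
seg 2 [179.6°–221.4°] dwell: s stays 10.0000
seg 3 [221.4°–245.2°] simple-harmonic, h=-5: full span → s += -5 → s = 5.0000
seg 4 [245.2°–302.7°] dwell: s stays 5.0000
seg 5 [302.7°–360°] uniform, h=17: θ=324° here. β=21.3, B=57.3. 17·21.3/57.3 = 6.3194 → s = 11.3194

11.3194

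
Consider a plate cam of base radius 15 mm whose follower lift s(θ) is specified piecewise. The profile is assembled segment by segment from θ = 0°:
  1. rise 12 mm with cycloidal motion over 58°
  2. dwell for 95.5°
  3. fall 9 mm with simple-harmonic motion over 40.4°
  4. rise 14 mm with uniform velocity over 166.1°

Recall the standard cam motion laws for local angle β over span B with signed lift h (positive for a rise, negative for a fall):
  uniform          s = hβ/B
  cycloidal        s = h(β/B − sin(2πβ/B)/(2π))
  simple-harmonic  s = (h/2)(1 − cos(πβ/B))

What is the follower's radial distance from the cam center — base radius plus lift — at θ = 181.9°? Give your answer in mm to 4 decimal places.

seg 1 [0°–58°] cycloidal, h=12: full span → s += 12 → s = 12.0000
seg 2 [58°–153.5°] dwell: s stays 12.0000
seg 3 [153.5°–193.9°] simple-harmonic, h=-9: θ=181.9° here. β=28.4, B=40.4. -9/2·(1 − cos(π·0.7030)) = -7.1789 → s = 4.8211
radial distance = base radius + s = 15 + 4.8211 = 19.8211

19.8211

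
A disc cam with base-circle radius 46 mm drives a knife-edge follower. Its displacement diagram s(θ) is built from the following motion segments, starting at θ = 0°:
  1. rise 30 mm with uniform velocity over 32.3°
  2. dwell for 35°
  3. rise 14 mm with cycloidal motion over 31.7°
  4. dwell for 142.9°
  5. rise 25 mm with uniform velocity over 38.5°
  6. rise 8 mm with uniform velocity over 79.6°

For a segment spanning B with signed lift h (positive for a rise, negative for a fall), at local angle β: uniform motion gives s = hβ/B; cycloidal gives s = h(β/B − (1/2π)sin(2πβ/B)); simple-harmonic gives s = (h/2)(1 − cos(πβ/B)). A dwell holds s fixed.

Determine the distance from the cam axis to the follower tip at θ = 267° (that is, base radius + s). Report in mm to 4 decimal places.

seg 1 [0°–32.3°] uniform, h=30: full span → s += 30 → s = 30.0000
seg 2 [32.3°–67.3°] dwell: s stays 30.0000
seg 3 [67.3°–99°] cycloidal, h=14: full span → s += 14 → s = 44.0000
seg 4 [99°–241.9°] dwell: s stays 44.0000
seg 5 [241.9°–280.4°] uniform, h=25: θ=267° here. β=25.1, B=38.5. 25·25.1/38.5 = 16.2987 → s = 60.2987
radial distance = base radius + s = 46 + 60.2987 = 106.2987

106.2987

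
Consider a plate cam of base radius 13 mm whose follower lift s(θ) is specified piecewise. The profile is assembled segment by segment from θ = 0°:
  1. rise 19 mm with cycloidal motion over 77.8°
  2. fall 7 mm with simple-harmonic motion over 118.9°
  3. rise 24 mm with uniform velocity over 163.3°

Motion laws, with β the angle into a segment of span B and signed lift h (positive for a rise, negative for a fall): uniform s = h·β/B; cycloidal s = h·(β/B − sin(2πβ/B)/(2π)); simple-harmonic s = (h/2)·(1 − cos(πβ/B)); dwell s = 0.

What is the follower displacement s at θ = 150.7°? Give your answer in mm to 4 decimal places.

seg 1 [0°–77.8°] cycloidal, h=19: full span → s += 19 → s = 19.0000
seg 2 [77.8°–196.7°] simple-harmonic, h=-7: θ=150.7° here. β=72.9, B=118.9. -7/2·(1 − cos(π·0.6131)) = -4.7178 → s = 14.2822

14.2822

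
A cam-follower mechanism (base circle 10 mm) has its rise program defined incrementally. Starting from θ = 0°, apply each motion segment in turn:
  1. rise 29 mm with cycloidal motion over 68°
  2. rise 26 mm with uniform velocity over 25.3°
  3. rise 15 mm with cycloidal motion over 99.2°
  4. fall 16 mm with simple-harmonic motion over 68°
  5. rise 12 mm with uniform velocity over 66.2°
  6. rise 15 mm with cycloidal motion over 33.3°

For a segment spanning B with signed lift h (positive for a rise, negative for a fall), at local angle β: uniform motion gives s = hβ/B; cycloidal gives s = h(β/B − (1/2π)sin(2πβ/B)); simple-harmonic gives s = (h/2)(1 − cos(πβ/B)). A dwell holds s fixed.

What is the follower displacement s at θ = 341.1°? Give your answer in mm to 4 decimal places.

seg 1 [0°–68°] cycloidal, h=29: full span → s += 29 → s = 29.0000
seg 2 [68°–93.3°] uniform, h=26: full span → s += 26 → s = 55.0000
seg 3 [93.3°–192.5°] cycloidal, h=15: full span → s += 15 → s = 70.0000
seg 4 [192.5°–260.5°] simple-harmonic, h=-16: full span → s += -16 → s = 54.0000
seg 5 [260.5°–326.7°] uniform, h=12: full span → s += 12 → s = 66.0000
seg 6 [326.7°–360°] cycloidal, h=15: θ=341.1° here. β=14.4, B=33.3. 15·(0.4324 − sin(2π·0.4324)/(2π)) = 5.5031 → s = 71.5031

71.5031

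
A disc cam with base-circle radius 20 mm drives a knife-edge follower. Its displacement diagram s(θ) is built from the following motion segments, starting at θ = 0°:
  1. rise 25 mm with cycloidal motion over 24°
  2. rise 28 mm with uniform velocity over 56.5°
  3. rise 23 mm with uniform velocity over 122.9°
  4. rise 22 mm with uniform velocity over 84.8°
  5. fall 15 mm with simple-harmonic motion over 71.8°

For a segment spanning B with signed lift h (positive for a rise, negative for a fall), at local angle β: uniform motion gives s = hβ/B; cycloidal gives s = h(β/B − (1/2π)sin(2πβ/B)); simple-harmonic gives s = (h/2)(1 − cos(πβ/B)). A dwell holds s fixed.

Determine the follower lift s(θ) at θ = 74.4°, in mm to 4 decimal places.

seg 1 [0°–24°] cycloidal, h=25: full span → s += 25 → s = 25.0000
seg 2 [24°–80.5°] uniform, h=28: θ=74.4° here. β=50.4, B=56.5. 28·50.4/56.5 = 24.9770 → s = 49.9770

49.9770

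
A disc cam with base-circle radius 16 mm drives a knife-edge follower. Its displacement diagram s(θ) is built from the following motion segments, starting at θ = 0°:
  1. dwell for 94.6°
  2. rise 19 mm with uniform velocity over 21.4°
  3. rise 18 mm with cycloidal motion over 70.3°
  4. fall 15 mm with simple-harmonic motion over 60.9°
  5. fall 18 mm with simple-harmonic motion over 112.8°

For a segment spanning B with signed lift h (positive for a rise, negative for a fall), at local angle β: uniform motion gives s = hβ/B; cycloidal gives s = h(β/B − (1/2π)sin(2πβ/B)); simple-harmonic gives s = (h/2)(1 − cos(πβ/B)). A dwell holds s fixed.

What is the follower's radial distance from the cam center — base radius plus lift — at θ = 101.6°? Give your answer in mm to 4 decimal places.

seg 1 [0°–94.6°] dwell: s stays 0.0000
seg 2 [94.6°–116°] uniform, h=19: θ=101.6° here. β=7, B=21.4. 19·7/21.4 = 6.2150 → s = 6.2150
radial distance = base radius + s = 16 + 6.2150 = 22.2150

22.2150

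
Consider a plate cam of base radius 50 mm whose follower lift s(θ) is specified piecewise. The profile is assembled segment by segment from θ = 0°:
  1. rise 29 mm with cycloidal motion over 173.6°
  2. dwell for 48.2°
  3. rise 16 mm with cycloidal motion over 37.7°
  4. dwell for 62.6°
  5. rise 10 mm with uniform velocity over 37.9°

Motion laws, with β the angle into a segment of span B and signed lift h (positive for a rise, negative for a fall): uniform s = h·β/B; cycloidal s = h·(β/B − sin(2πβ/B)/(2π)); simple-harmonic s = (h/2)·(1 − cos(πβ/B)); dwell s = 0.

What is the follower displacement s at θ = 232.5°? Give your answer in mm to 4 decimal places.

seg 1 [0°–173.6°] cycloidal, h=29: full span → s += 29 → s = 29.0000
seg 2 [173.6°–221.8°] dwell: s stays 29.0000
seg 3 [221.8°–259.5°] cycloidal, h=16: θ=232.5° here. β=10.7, B=37.7. 16·(0.2838 − sin(2π·0.2838)/(2π)) = 2.0519 → s = 31.0519

31.0519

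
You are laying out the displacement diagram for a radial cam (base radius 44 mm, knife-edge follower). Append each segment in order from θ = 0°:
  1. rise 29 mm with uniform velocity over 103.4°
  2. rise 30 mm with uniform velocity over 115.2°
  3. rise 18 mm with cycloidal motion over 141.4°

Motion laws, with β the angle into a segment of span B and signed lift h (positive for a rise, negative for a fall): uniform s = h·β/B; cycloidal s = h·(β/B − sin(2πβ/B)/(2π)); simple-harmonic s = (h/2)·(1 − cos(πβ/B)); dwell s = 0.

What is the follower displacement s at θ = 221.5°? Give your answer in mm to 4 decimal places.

seg 1 [0°–103.4°] uniform, h=29: full span → s += 29 → s = 29.0000
seg 2 [103.4°–218.6°] uniform, h=30: full span → s += 30 → s = 59.0000
seg 3 [218.6°–360°] cycloidal, h=18: θ=221.5° here. β=2.9, B=141.4. 18·(0.0205 − sin(2π·0.0205)/(2π)) = 0.0010 → s = 59.0010

59.0010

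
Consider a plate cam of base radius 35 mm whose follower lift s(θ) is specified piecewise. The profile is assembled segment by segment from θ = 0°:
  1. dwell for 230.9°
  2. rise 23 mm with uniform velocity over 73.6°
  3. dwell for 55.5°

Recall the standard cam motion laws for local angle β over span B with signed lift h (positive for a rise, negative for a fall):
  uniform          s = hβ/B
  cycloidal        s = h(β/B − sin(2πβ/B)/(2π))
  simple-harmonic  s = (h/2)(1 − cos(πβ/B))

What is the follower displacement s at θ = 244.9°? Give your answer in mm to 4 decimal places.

seg 1 [0°–230.9°] dwell: s stays 0.0000
seg 2 [230.9°–304.5°] uniform, h=23: θ=244.9° here. β=14, B=73.6. 23·14/73.6 = 4.3750 → s = 4.3750

4.3750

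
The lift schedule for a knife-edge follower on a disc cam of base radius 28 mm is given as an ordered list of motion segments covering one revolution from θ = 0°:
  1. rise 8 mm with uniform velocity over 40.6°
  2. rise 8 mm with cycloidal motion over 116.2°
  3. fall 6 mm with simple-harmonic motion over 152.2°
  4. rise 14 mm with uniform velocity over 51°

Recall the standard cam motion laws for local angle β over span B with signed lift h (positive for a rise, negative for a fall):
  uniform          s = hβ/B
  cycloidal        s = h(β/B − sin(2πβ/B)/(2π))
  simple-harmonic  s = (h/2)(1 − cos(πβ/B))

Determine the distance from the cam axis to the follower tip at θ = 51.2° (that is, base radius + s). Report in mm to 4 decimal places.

seg 1 [0°–40.6°] uniform, h=8: full span → s += 8 → s = 8.0000
seg 2 [40.6°–156.8°] cycloidal, h=8: θ=51.2° here. β=10.6, B=116.2. 8·(0.0912 − sin(2π·0.0912)/(2π)) = 0.0393 → s = 8.0393
radial distance = base radius + s = 28 + 8.0393 = 36.0393

36.0393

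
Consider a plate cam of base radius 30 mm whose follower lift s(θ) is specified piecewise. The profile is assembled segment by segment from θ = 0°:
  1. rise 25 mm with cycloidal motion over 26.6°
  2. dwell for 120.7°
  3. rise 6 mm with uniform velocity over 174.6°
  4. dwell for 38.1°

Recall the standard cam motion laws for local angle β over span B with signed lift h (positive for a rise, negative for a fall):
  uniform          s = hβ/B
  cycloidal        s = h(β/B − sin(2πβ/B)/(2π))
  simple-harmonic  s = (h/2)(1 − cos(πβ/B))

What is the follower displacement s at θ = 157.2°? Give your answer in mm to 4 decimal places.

seg 1 [0°–26.6°] cycloidal, h=25: full span → s += 25 → s = 25.0000
seg 2 [26.6°–147.3°] dwell: s stays 25.0000
seg 3 [147.3°–321.9°] uniform, h=6: θ=157.2° here. β=9.9, B=174.6. 6·9.9/174.6 = 0.3402 → s = 25.3402

25.3402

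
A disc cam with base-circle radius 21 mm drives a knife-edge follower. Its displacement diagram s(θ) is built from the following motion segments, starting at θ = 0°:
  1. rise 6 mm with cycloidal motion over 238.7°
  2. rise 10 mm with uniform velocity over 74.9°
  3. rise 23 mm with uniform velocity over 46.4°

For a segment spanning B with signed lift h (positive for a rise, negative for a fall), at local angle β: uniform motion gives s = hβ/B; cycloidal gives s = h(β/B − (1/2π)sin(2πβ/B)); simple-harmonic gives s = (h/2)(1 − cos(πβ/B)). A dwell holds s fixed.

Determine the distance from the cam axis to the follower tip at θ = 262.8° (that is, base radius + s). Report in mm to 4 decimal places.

seg 1 [0°–238.7°] cycloidal, h=6: full span → s += 6 → s = 6.0000
seg 2 [238.7°–313.6°] uniform, h=10: θ=262.8° here. β=24.1, B=74.9. 10·24.1/74.9 = 3.2176 → s = 9.2176
radial distance = base radius + s = 21 + 9.2176 = 30.2176

30.2176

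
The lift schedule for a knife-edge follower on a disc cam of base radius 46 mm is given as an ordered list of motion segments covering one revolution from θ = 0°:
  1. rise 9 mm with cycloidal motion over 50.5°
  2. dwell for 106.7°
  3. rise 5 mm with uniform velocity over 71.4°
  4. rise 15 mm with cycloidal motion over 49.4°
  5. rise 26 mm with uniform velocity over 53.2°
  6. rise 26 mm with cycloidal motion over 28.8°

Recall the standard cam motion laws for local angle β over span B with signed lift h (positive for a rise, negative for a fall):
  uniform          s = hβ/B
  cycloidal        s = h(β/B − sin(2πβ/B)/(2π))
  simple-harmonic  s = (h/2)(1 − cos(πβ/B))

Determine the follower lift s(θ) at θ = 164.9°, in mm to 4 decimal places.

seg 1 [0°–50.5°] cycloidal, h=9: full span → s += 9 → s = 9.0000
seg 2 [50.5°–157.2°] dwell: s stays 9.0000
seg 3 [157.2°–228.6°] uniform, h=5: θ=164.9° here. β=7.7, B=71.4. 5·7.7/71.4 = 0.5392 → s = 9.5392

9.5392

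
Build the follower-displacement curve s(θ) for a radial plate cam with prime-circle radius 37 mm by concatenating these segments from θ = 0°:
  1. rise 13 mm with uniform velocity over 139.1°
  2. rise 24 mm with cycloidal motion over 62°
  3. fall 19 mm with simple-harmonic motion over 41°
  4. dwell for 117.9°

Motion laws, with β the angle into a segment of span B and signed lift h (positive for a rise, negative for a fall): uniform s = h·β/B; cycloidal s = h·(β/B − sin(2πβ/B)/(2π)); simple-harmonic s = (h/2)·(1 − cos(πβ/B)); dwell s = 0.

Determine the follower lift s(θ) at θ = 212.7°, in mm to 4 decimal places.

seg 1 [0°–139.1°] uniform, h=13: full span → s += 13 → s = 13.0000
seg 2 [139.1°–201.1°] cycloidal, h=24: full span → s += 24 → s = 37.0000
seg 3 [201.1°–242.1°] simple-harmonic, h=-19: θ=212.7° here. β=11.6, B=41. -19/2·(1 − cos(π·0.2829)) = -3.5120 → s = 33.4880

33.4880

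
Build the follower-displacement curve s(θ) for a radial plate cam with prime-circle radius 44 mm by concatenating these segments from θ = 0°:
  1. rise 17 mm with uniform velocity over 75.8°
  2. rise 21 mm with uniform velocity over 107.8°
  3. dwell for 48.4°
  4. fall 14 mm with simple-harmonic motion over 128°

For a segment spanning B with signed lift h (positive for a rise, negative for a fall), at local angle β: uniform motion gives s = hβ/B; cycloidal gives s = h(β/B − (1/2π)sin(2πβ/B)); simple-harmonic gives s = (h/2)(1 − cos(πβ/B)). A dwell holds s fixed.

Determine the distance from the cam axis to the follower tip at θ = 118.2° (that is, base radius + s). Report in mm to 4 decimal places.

seg 1 [0°–75.8°] uniform, h=17: full span → s += 17 → s = 17.0000
seg 2 [75.8°–183.6°] uniform, h=21: θ=118.2° here. β=42.4, B=107.8. 21·42.4/107.8 = 8.2597 → s = 25.2597
radial distance = base radius + s = 44 + 25.2597 = 69.2597

69.2597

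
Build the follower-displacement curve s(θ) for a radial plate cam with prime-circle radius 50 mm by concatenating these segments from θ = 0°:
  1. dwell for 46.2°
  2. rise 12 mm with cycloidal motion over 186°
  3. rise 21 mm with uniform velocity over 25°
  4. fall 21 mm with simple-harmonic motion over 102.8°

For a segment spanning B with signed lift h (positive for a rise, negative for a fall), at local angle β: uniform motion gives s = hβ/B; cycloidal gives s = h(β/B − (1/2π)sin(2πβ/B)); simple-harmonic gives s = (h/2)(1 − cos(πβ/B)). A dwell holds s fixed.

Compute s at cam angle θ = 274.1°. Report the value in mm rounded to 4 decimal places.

seg 1 [0°–46.2°] dwell: s stays 0.0000
seg 2 [46.2°–232.2°] cycloidal, h=12: full span → s += 12 → s = 12.0000
seg 3 [232.2°–257.2°] uniform, h=21: full span → s += 21 → s = 33.0000
seg 4 [257.2°–360°] simple-harmonic, h=-21: θ=274.1° here. β=16.9, B=102.8. -21/2·(1 − cos(π·0.1644)) = -1.3695 → s = 31.6305

31.6305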